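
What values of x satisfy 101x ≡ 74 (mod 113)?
x ≡ 88 (mod 113)

gcd(101, 113) = 1, which divides 74, so solutions exist.
Find 101^(-1) mod 113 by the extended Euclidean algorithm:
113 = 1 × 101 + 12  ⟹  12 = (1)·113 + (-1)·101
101 = 8 × 12 + 5  ⟹  5 = (-8)·113 + (9)·101
12 = 2 × 5 + 2  ⟹  2 = (17)·113 + (-19)·101
5 = 2 × 2 + 1  ⟹  1 = (-42)·113 + (47)·101
So (47)·101 ≡ 1 (mod 113), i.e. 101^(-1) ≡ 47 (mod 113).
x ≡ 47 × 74 = 3478 ≡ 88 (mod 113).
Check: 101 × 88 = 8888 ≡ 74 (mod 113).
Unique solution: x ≡ 88 (mod 113)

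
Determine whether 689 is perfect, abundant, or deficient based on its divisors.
deficient

Proper divisors of 689: sum = 1 + 13 + 53 = 67
Since 67 < 689, 689 is deficient.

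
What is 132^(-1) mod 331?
163

gcd(132, 331) = 1, so the inverse exists.
Extended Euclidean algorithm on (331, 132):
331 = 2 × 132 + 67  ⟹  67 = (1)·331 + (-2)·132
132 = 1 × 67 + 65  ⟹  65 = (-1)·331 + (3)·132
67 = 1 × 65 + 2  ⟹  2 = (2)·331 + (-5)·132
65 = 32 × 2 + 1  ⟹  1 = (-65)·331 + (163)·132
So (163)·132 ≡ 1 (mod 331), i.e. 132^(-1) ≡ 163 (mod 331).
Check: 132 × 163 = 21516 ≡ 1 (mod 331)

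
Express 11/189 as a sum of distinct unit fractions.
1/18 + 1/378

Greedy algorithm:
11/189: ceiling(189/11) = 18, use 1/18
1/378: ceiling(378/1) = 378, use 1/378
Result: 11/189 = 1/18 + 1/378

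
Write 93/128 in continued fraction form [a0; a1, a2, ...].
[0; 1, 2, 1, 1, 1, 11]

Euclidean algorithm steps:
93 = 0 × 128 + 93
128 = 1 × 93 + 35
93 = 2 × 35 + 23
35 = 1 × 23 + 12
23 = 1 × 12 + 11
12 = 1 × 11 + 1
11 = 11 × 1 + 0
Continued fraction: [0; 1, 2, 1, 1, 1, 11]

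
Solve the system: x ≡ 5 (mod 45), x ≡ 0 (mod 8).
320

Using Chinese Remainder Theorem:
M = 45 × 8 = 360
M1 = 8, M2 = 45
y1 = 8^(-1) mod 45 = 17
y2 = 45^(-1) mod 8 = 5
x = (5×8×17 + 0×45×5) mod 360 = 320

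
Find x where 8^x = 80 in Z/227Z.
5

Baby-step giant-step with step n = ⌈√227⌉ = 16.
Baby steps 8^j mod 227 (j:value) for j=0..15: 0:1, 1:8, 2:64, 3:58, 4:10, 5:80, 6:186, 7:126, 8:100, 9:119, 10:44, 11:125, 12:92, 13:55, 14:213, 15:115.
h = 80 is already in the table at j=5, so x = 5.
Check: 8^5 ≡ 80 (mod 227).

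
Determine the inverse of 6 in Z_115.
96

gcd(6, 115) = 1, so the inverse exists.
Extended Euclidean algorithm on (115, 6):
115 = 19 × 6 + 1  ⟹  1 = (1)·115 + (-19)·6
So (-19)·6 ≡ 1 (mod 115), i.e. 6^(-1) ≡ -19 ≡ 96 (mod 115).
Check: 6 × 96 = 576 ≡ 1 (mod 115)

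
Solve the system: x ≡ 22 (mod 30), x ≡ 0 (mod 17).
442

Using Chinese Remainder Theorem:
M = 30 × 17 = 510
M1 = 17, M2 = 30
y1 = 17^(-1) mod 30 = 23
y2 = 30^(-1) mod 17 = 4
x = (22×17×23 + 0×30×4) mod 510 = 442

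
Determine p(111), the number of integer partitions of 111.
679903203

p(n) counts ways to write n as a sum of positive integers (order ignored).
Euler's pentagonal recurrence: p(k) = p(k-1) + p(k-2) - p(k-5) - p(k-7) + p(k-12) + p(k-15) - ... (offsets j(3j∓1)/2, signs ++--, p(0)=1, p(<0)=0).
DP table for k = 0..110: p(0)=1, p(1)=1, p(2)=2, p(3)=3, p(4)=5, p(5)=7, p(6)=11, p(7)=15, p(8)=22, p(9)=30, p(10)=42, p(11)=56, p(12)=77, p(13)=101, p(14)=135, p(15)=176, p(16)=231, p(17)=297, p(18)=385, p(19)=490, p(20)=627, p(21)=792, p(22)=1002, p(23)=1255, p(24)=1575, p(25)=1958, p(26)=2436, p(27)=3010, p(28)=3718, p(29)=4565, p(30)=5604, p(31)=6842, p(32)=8349, p(33)=10143, p(34)=12310, p(35)=14883, p(36)=17977, p(37)=21637, p(38)=26015, p(39)=31185, p(40)=37338, p(41)=44583, p(42)=53174, p(43)=63261, p(44)=75175, p(45)=89134, p(46)=105558, p(47)=124754, p(48)=147273, p(49)=173525, p(50)=204226, p(51)=239943, p(52)=281589, p(53)=329931, p(54)=386155, p(55)=451276, p(56)=526823, p(57)=614154, p(58)=715220, p(59)=831820, p(60)=966467, p(61)=1121505, p(62)=1300156, p(63)=1505499, p(64)=1741630, p(65)=2012558, p(66)=2323520, p(67)=2679689, p(68)=3087735, p(69)=3554345, p(70)=4087968, p(71)=4697205, p(72)=5392783, p(73)=6185689, p(74)=7089500, p(75)=8118264, p(76)=9289091, p(77)=10619863, p(78)=12132164, p(79)=13848650, p(80)=15796476, p(81)=18004327, p(82)=20506255, p(83)=23338469, p(84)=26543660, p(85)=30167357, p(86)=34262962, p(87)=38887673, p(88)=44108109, p(89)=49995925, p(90)=56634173, p(91)=64112359, p(92)=72533807, p(93)=82010177, p(94)=92669720, p(95)=104651419, p(96)=118114304, p(97)=133230930, p(98)=150198136, p(99)=169229875, p(100)=190569292, p(101)=214481126, p(102)=241265379, p(103)=271248950, p(104)=304801365, p(105)=342325709, p(106)=384276336, p(107)=431149389, p(108)=483502844, p(109)=541946240, p(110)=607163746.
Final step: p(111) = p(110) + p(109) - p(106) - p(104) + p(99) + p(96) - p(89) - p(85) + p(76) + p(71) - p(60) - p(54) + p(41) + p(34) - p(19) - p(11)
= 607163746 + 541946240 - 384276336 - 304801365 + 169229875 + 118114304 - 49995925 - 30167357 + 9289091 + 4697205 - 966467 - 386155 + 44583 + 12310 - 490 - 56
= 679903203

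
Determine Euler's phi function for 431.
430

431 = 431
φ(n) = n × ∏(1 - 1/p) for each prime p dividing n
φ(431) = 431 × (1 - 1/431) = 430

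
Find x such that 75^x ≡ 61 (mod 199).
162

Baby-step giant-step with step n = ⌈√199⌉ = 15.
Baby steps 75^j mod 199 (j:value) for j=0..14: 0:1, 1:75, 2:53, 3:194, 4:23, 5:133, 6:25, 7:84, 8:131, 9:74, 10:177, 11:141, 12:28, 13:110, 14:91.
Giant-step multiplier: 75^(-15) ≡ 75^(198-15) = 75^183 ≡ 27 (mod 199).
Giant steps γ_i = 61·27^i mod 199: γ_0=61, γ_1=55, γ_2=92, γ_3=96, γ_4=5, γ_5=135, γ_6=63, γ_7=109, γ_8=157, γ_9=60, γ_10=28 (in table at j=12).
x = i·n + j = 10·15 + 12 = 162.
Check: 75^162 ≡ 61 (mod 199).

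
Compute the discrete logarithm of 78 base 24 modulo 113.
7

Baby-step giant-step with step n = ⌈√113⌉ = 11.
Baby steps 24^j mod 113 (j:value) for j=0..10: 0:1, 1:24, 2:11, 3:38, 4:8, 5:79, 6:88, 7:78, 8:64, 9:67, 10:26.
h = 78 is already in the table at j=7, so x = 7.
Check: 24^7 ≡ 78 (mod 113).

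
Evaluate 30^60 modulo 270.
0

Repeated squaring. Binary of 60 = 111100.
30^1 ≡ 30 (mod 270); 30^2 ≡ 90 (mod 270); 30^4 ≡ 0 (mod 270); 30^8 ≡ 0 (mod 270); 30^16 ≡ 0 (mod 270); 30^32 ≡ 0 (mod 270)
30^60 = 30^4 × 30^8 × 30^16 × 30^32 ≡ 0 (mod 270)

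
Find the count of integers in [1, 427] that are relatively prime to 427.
360

427 = 7 × 61
φ(n) = n × ∏(1 - 1/p) for each prime p dividing n
φ(427) = 427 × (1 - 1/7) × (1 - 1/61) = 360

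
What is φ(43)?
42

43 = 43
φ(n) = n × ∏(1 - 1/p) for each prime p dividing n
φ(43) = 43 × (1 - 1/43) = 42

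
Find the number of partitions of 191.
1820701100652

p(n) counts ways to write n as a sum of positive integers (order ignored).
Euler's pentagonal recurrence: p(k) = p(k-1) + p(k-2) - p(k-5) - p(k-7) + p(k-12) + p(k-15) - ... (offsets j(3j∓1)/2, signs ++--, p(0)=1, p(<0)=0).
DP table for k = 0..190: p(0)=1, p(1)=1, p(2)=2, p(3)=3, p(4)=5, p(5)=7, p(6)=11, p(7)=15, p(8)=22, p(9)=30, p(10)=42, p(11)=56, p(12)=77, p(13)=101, p(14)=135, p(15)=176, p(16)=231, p(17)=297, p(18)=385, p(19)=490, p(20)=627, p(21)=792, p(22)=1002, p(23)=1255, p(24)=1575, p(25)=1958, p(26)=2436, p(27)=3010, p(28)=3718, p(29)=4565, p(30)=5604, p(31)=6842, p(32)=8349, p(33)=10143, p(34)=12310, p(35)=14883, p(36)=17977, p(37)=21637, p(38)=26015, p(39)=31185, p(40)=37338, p(41)=44583, p(42)=53174, p(43)=63261, p(44)=75175, p(45)=89134, p(46)=105558, p(47)=124754, p(48)=147273, p(49)=173525, p(50)=204226, p(51)=239943, p(52)=281589, p(53)=329931, p(54)=386155, p(55)=451276, p(56)=526823, p(57)=614154, p(58)=715220, p(59)=831820, p(60)=966467, p(61)=1121505, p(62)=1300156, p(63)=1505499, p(64)=1741630, p(65)=2012558, p(66)=2323520, p(67)=2679689, p(68)=3087735, p(69)=3554345, p(70)=4087968, p(71)=4697205, p(72)=5392783, p(73)=6185689, p(74)=7089500, p(75)=8118264, p(76)=9289091, p(77)=10619863, p(78)=12132164, p(79)=13848650, p(80)=15796476, p(81)=18004327, p(82)=20506255, p(83)=23338469, p(84)=26543660, p(85)=30167357, p(86)=34262962, p(87)=38887673, p(88)=44108109, p(89)=49995925, p(90)=56634173, p(91)=64112359, p(92)=72533807, p(93)=82010177, p(94)=92669720, p(95)=104651419, p(96)=118114304, p(97)=133230930, p(98)=150198136, p(99)=169229875, p(100)=190569292, p(101)=214481126, p(102)=241265379, p(103)=271248950, p(104)=304801365, p(105)=342325709, p(106)=384276336, p(107)=431149389, p(108)=483502844, p(109)=541946240, p(110)=607163746, p(111)=679903203, p(112)=761002156, p(113)=851376628, p(114)=952050665, p(115)=1064144451, p(116)=1188908248, p(117)=1327710076, p(118)=1482074143, p(119)=1653668665, p(120)=1844349560, p(121)=2056148051, p(122)=2291320912, p(123)=2552338241, p(124)=2841940500, p(125)=3163127352, p(126)=3519222692, p(127)=3913864295, p(128)=4351078600, p(129)=4835271870, p(130)=5371315400, p(131)=5964539504, p(132)=6620830889, p(133)=7346629512, p(134)=8149040695, p(135)=9035836076, p(136)=10015581680, p(137)=11097645016, p(138)=12292341831, p(139)=13610949895, p(140)=15065878135, p(141)=16670689208, p(142)=18440293320, p(143)=20390982757, p(144)=22540654445, p(145)=24908858009, p(146)=27517052599, p(147)=30388671978, p(148)=33549419497, p(149)=37027355200, p(150)=40853235313, p(151)=45060624582, p(152)=49686288421, p(153)=54770336324, p(154)=60356673280, p(155)=66493182097, p(156)=73232243759, p(157)=80630964769, p(158)=88751778802, p(159)=97662728555, p(160)=107438159466, p(161)=118159068427, p(162)=129913904637, p(163)=142798995930, p(164)=156919475295, p(165)=172389800255, p(166)=189334822579, p(167)=207890420102, p(168)=228204732751, p(169)=250438925115, p(170)=274768617130, p(171)=301384802048, p(172)=330495499613, p(173)=362326859895, p(174)=397125074750, p(175)=435157697830, p(176)=476715857290, p(177)=522115831195, p(178)=571701605655, p(179)=625846753120, p(180)=684957390936, p(181)=749474411781, p(182)=819876908323, p(183)=896684817527, p(184)=980462880430, p(185)=1071823774337, p(186)=1171432692373, p(187)=1280011042268, p(188)=1398341745571, p(189)=1527273599625, p(190)=1667727404093.
Final step: p(191) = p(190) + p(189) - p(186) - p(184) + p(179) + p(176) - p(169) - p(165) + p(156) + p(151) - p(140) - p(134) + p(121) + p(114) - p(99) - p(91) + p(74) + p(65) - p(46) - p(36) + p(15) + p(4)
= 1667727404093 + 1527273599625 - 1171432692373 - 980462880430 + 625846753120 + 476715857290 - 250438925115 - 172389800255 + 73232243759 + 45060624582 - 15065878135 - 8149040695 + 2056148051 + 952050665 - 169229875 - 64112359 + 7089500 + 2012558 - 105558 - 17977 + 176 + 5
= 1820701100652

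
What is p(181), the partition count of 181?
749474411781

p(n) counts ways to write n as a sum of positive integers (order ignored).
Euler's pentagonal recurrence: p(k) = p(k-1) + p(k-2) - p(k-5) - p(k-7) + p(k-12) + p(k-15) - ... (offsets j(3j∓1)/2, signs ++--, p(0)=1, p(<0)=0).
DP table for k = 0..180: p(0)=1, p(1)=1, p(2)=2, p(3)=3, p(4)=5, p(5)=7, p(6)=11, p(7)=15, p(8)=22, p(9)=30, p(10)=42, p(11)=56, p(12)=77, p(13)=101, p(14)=135, p(15)=176, p(16)=231, p(17)=297, p(18)=385, p(19)=490, p(20)=627, p(21)=792, p(22)=1002, p(23)=1255, p(24)=1575, p(25)=1958, p(26)=2436, p(27)=3010, p(28)=3718, p(29)=4565, p(30)=5604, p(31)=6842, p(32)=8349, p(33)=10143, p(34)=12310, p(35)=14883, p(36)=17977, p(37)=21637, p(38)=26015, p(39)=31185, p(40)=37338, p(41)=44583, p(42)=53174, p(43)=63261, p(44)=75175, p(45)=89134, p(46)=105558, p(47)=124754, p(48)=147273, p(49)=173525, p(50)=204226, p(51)=239943, p(52)=281589, p(53)=329931, p(54)=386155, p(55)=451276, p(56)=526823, p(57)=614154, p(58)=715220, p(59)=831820, p(60)=966467, p(61)=1121505, p(62)=1300156, p(63)=1505499, p(64)=1741630, p(65)=2012558, p(66)=2323520, p(67)=2679689, p(68)=3087735, p(69)=3554345, p(70)=4087968, p(71)=4697205, p(72)=5392783, p(73)=6185689, p(74)=7089500, p(75)=8118264, p(76)=9289091, p(77)=10619863, p(78)=12132164, p(79)=13848650, p(80)=15796476, p(81)=18004327, p(82)=20506255, p(83)=23338469, p(84)=26543660, p(85)=30167357, p(86)=34262962, p(87)=38887673, p(88)=44108109, p(89)=49995925, p(90)=56634173, p(91)=64112359, p(92)=72533807, p(93)=82010177, p(94)=92669720, p(95)=104651419, p(96)=118114304, p(97)=133230930, p(98)=150198136, p(99)=169229875, p(100)=190569292, p(101)=214481126, p(102)=241265379, p(103)=271248950, p(104)=304801365, p(105)=342325709, p(106)=384276336, p(107)=431149389, p(108)=483502844, p(109)=541946240, p(110)=607163746, p(111)=679903203, p(112)=761002156, p(113)=851376628, p(114)=952050665, p(115)=1064144451, p(116)=1188908248, p(117)=1327710076, p(118)=1482074143, p(119)=1653668665, p(120)=1844349560, p(121)=2056148051, p(122)=2291320912, p(123)=2552338241, p(124)=2841940500, p(125)=3163127352, p(126)=3519222692, p(127)=3913864295, p(128)=4351078600, p(129)=4835271870, p(130)=5371315400, p(131)=5964539504, p(132)=6620830889, p(133)=7346629512, p(134)=8149040695, p(135)=9035836076, p(136)=10015581680, p(137)=11097645016, p(138)=12292341831, p(139)=13610949895, p(140)=15065878135, p(141)=16670689208, p(142)=18440293320, p(143)=20390982757, p(144)=22540654445, p(145)=24908858009, p(146)=27517052599, p(147)=30388671978, p(148)=33549419497, p(149)=37027355200, p(150)=40853235313, p(151)=45060624582, p(152)=49686288421, p(153)=54770336324, p(154)=60356673280, p(155)=66493182097, p(156)=73232243759, p(157)=80630964769, p(158)=88751778802, p(159)=97662728555, p(160)=107438159466, p(161)=118159068427, p(162)=129913904637, p(163)=142798995930, p(164)=156919475295, p(165)=172389800255, p(166)=189334822579, p(167)=207890420102, p(168)=228204732751, p(169)=250438925115, p(170)=274768617130, p(171)=301384802048, p(172)=330495499613, p(173)=362326859895, p(174)=397125074750, p(175)=435157697830, p(176)=476715857290, p(177)=522115831195, p(178)=571701605655, p(179)=625846753120, p(180)=684957390936.
Final step: p(181) = p(180) + p(179) - p(176) - p(174) + p(169) + p(166) - p(159) - p(155) + p(146) + p(141) - p(130) - p(124) + p(111) + p(104) - p(89) - p(81) + p(64) + p(55) - p(36) - p(26) + p(5)
= 684957390936 + 625846753120 - 476715857290 - 397125074750 + 250438925115 + 189334822579 - 97662728555 - 66493182097 + 27517052599 + 16670689208 - 5371315400 - 2841940500 + 679903203 + 304801365 - 49995925 - 18004327 + 1741630 + 451276 - 17977 - 2436 + 7
= 749474411781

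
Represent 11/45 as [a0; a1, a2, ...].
[0; 4, 11]

Euclidean algorithm steps:
11 = 0 × 45 + 11
45 = 4 × 11 + 1
11 = 11 × 1 + 0
Continued fraction: [0; 4, 11]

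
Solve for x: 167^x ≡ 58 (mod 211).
60

Baby-step giant-step with step n = ⌈√211⌉ = 15.
Baby steps 167^j mod 211 (j:value) for j=0..14: 0:1, 1:167, 2:37, 3:60, 4:103, 5:110, 6:13, 7:61, 8:59, 9:147, 10:73, 11:164, 12:169, 13:160, 14:134.
Giant-step multiplier: 167^(-15) ≡ 167^(210-15) = 167^195 ≡ 88 (mod 211).
Giant steps γ_i = 58·88^i mod 211: γ_0=58, γ_1=40, γ_2=144, γ_3=12, γ_4=1 (in table at j=0).
x = i·n + j = 4·15 + 0 = 60.
Check: 167^60 ≡ 58 (mod 211).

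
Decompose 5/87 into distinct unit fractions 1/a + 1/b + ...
1/18 + 1/522

Greedy algorithm:
5/87: ceiling(87/5) = 18, use 1/18
1/522: ceiling(522/1) = 522, use 1/522
Result: 5/87 = 1/18 + 1/522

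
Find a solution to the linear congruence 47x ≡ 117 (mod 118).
x ≡ 5 (mod 118)

gcd(47, 118) = 1, which divides 117, so solutions exist.
Find 47^(-1) mod 118 by the extended Euclidean algorithm:
118 = 2 × 47 + 24  ⟹  24 = (1)·118 + (-2)·47
47 = 1 × 24 + 23  ⟹  23 = (-1)·118 + (3)·47
24 = 1 × 23 + 1  ⟹  1 = (2)·118 + (-5)·47
So (-5)·47 ≡ 1 (mod 118), i.e. 47^(-1) ≡ -5 ≡ 113 (mod 118).
x ≡ 113 × 117 = 13221 ≡ 5 (mod 118).
Check: 47 × 5 = 235 ≡ 117 (mod 118).
Unique solution: x ≡ 5 (mod 118)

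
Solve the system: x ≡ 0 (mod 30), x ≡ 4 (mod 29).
120

Using Chinese Remainder Theorem:
M = 30 × 29 = 870
M1 = 29, M2 = 30
y1 = 29^(-1) mod 30 = 29
y2 = 30^(-1) mod 29 = 1
x = (0×29×29 + 4×30×1) mod 870 = 120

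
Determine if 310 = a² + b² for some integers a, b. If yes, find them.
Not possible

Factorization: 310 = 2 × 5 × 31
By Fermat: n is sum of two squares iff every prime p ≡ 3 (mod 4) appears to even power.
Prime(s) ≡ 3 (mod 4) with odd exponent: [(31, 1)]
Therefore 310 cannot be expressed as a² + b².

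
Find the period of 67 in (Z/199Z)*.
66

199 is prime, so ord(67) divides φ(199) = 198.
Divisors of 198: 1, 2, 3, 6, 9, 11, 18, 22, 33, 66, 99, 198.
Repeated squaring: 67^1 ≡ 67, 67^2 ≡ 111, 67^4 ≡ 182, 67^8 ≡ 90, 67^16 ≡ 140, 67^32 ≡ 98, 67^64 ≡ 52, 67^128 ≡ 117 (mod 199).
Test 67^d mod 199 for each divisor d in increasing order:
67^1 ≡ 67
67^2 ≡ 111
67^3 = 67^2·67^1 ≡ 74
67^6 = 67^4·67^2 ≡ 103
67^9 = 67^8·67^1 ≡ 60
67^11 = 67^8·67^2·67^1 ≡ 93
67^18 = 67^16·67^2 ≡ 18
67^22 = 67^16·67^4·67^2 ≡ 92
67^33 = 67^32·67^1 ≡ 198
67^66 = 67^64·67^2 ≡ 1  ← first divisor giving 1
The order is 66.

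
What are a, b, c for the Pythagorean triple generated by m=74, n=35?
(4251, 5180, 6701)

Euclid's formula: a = m² - n², b = 2mn, c = m² + n²
m = 74, n = 35
a = 74² - 35² = 5476 - 1225 = 4251
b = 2 × 74 × 35 = 5180
c = 74² + 35² = 5476 + 1225 = 6701
Verification: 4251² + 5180² = 18071001 + 26832400 = 44903401 = 6701² ✓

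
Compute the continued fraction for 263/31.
[8; 2, 15]

Euclidean algorithm steps:
263 = 8 × 31 + 15
31 = 2 × 15 + 1
15 = 15 × 1 + 0
Continued fraction: [8; 2, 15]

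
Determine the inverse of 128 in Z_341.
8

gcd(128, 341) = 1, so the inverse exists.
Extended Euclidean algorithm on (341, 128):
341 = 2 × 128 + 85  ⟹  85 = (1)·341 + (-2)·128
128 = 1 × 85 + 43  ⟹  43 = (-1)·341 + (3)·128
85 = 1 × 43 + 42  ⟹  42 = (2)·341 + (-5)·128
43 = 1 × 42 + 1  ⟹  1 = (-3)·341 + (8)·128
So (8)·128 ≡ 1 (mod 341), i.e. 128^(-1) ≡ 8 (mod 341).
Check: 128 × 8 = 1024 ≡ 1 (mod 341)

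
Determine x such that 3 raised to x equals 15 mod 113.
84

Baby-step giant-step with step n = ⌈√113⌉ = 11.
Baby steps 3^j mod 113 (j:value) for j=0..10: 0:1, 1:3, 2:9, 3:27, 4:81, 5:17, 6:51, 7:40, 8:7, 9:21, 10:63.
Giant-step multiplier: 3^(-11) ≡ 3^(112-11) = 3^101 ≡ 58 (mod 113).
Giant steps γ_i = 15·58^i mod 113: γ_0=15, γ_1=79, γ_2=62, γ_3=93, γ_4=83, γ_5=68, γ_6=102, γ_7=40 (in table at j=7).
x = i·n + j = 7·11 + 7 = 84.
Check: 3^84 ≡ 15 (mod 113).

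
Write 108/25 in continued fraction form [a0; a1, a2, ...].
[4; 3, 8]

Euclidean algorithm steps:
108 = 4 × 25 + 8
25 = 3 × 8 + 1
8 = 8 × 1 + 0
Continued fraction: [4; 3, 8]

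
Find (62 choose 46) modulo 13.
12

Using Lucas' theorem:
Write n=62 and k=46 in base 13:
n in base 13: [4, 10]
k in base 13: [3, 7]
C(62,46) mod 13 = ∏ C(n_i, k_i) mod 13
Digit binomials (mod 13): C(4,3) = 4; C(10,7) = 120 ≡ 3
Product: 4 × 3 = 12 ≡ 12 (mod 13)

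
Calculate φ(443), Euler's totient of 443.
442

443 = 443
φ(n) = n × ∏(1 - 1/p) for each prime p dividing n
φ(443) = 443 × (1 - 1/443) = 442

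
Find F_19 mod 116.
5

Matrix identity: Q^n = [[F_(n+1), F_n], [F_n, F_(n-1)]] with Q = [[1,1],[1,0]].
n = 19 = 10011₂. Square-and-multiply, entries mod 116:
Q^1 = [[1,1],[1,0]]
Q^2 = (Q^1)² = [[2,1],[1,1]]
Q^4 = (Q^2)² = [[5,3],[3,2]]
Q^9 = (Q^4)²·Q = [[55,34],[34,21]]
Q^19 = (Q^9)²·Q = [[37,5],[5,32]]
F_19 mod 116 = Q^19[0][1] = 5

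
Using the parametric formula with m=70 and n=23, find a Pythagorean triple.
(4371, 3220, 5429)

Euclid's formula: a = m² - n², b = 2mn, c = m² + n²
m = 70, n = 23
a = 70² - 23² = 4900 - 529 = 4371
b = 2 × 70 × 23 = 3220
c = 70² + 23² = 4900 + 529 = 5429
Verification: 4371² + 3220² = 19105641 + 10368400 = 29474041 = 5429² ✓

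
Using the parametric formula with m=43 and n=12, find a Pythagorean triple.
(1705, 1032, 1993)

Euclid's formula: a = m² - n², b = 2mn, c = m² + n²
m = 43, n = 12
a = 43² - 12² = 1849 - 144 = 1705
b = 2 × 43 × 12 = 1032
c = 43² + 12² = 1849 + 144 = 1993
Verification: 1705² + 1032² = 2907025 + 1065024 = 3972049 = 1993² ✓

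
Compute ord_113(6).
112

113 is prime, so ord(6) divides φ(113) = 112.
Divisors of 112: 1, 2, 4, 7, 8, 14, 16, 28, 56, 112.
Repeated squaring: 6^1 ≡ 6, 6^2 ≡ 36, 6^4 ≡ 53, 6^8 ≡ 97, 6^16 ≡ 30, 6^32 ≡ 109, 6^64 ≡ 16 (mod 113).
Test 6^d mod 113 for each divisor d in increasing order:
6^1 ≡ 6
6^2 ≡ 36
6^4 ≡ 53
6^7 = 6^4·6^2·6^1 ≡ 35
6^8 ≡ 97
6^14 = 6^8·6^4·6^2 ≡ 95
6^16 ≡ 30
6^28 = 6^16·6^8·6^4 ≡ 98
6^56 = 6^32·6^16·6^8 ≡ 112
6^112 = 6^64·6^32·6^16 ≡ 1  ← first divisor giving 1
The order is 112.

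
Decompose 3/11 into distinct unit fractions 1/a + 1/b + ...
1/4 + 1/44

Greedy algorithm:
3/11: ceiling(11/3) = 4, use 1/4
1/44: ceiling(44/1) = 44, use 1/44
Result: 3/11 = 1/4 + 1/44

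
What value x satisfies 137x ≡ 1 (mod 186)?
167

gcd(137, 186) = 1, so the inverse exists.
Extended Euclidean algorithm on (186, 137):
186 = 1 × 137 + 49  ⟹  49 = (1)·186 + (-1)·137
137 = 2 × 49 + 39  ⟹  39 = (-2)·186 + (3)·137
49 = 1 × 39 + 10  ⟹  10 = (3)·186 + (-4)·137
39 = 3 × 10 + 9  ⟹  9 = (-11)·186 + (15)·137
10 = 1 × 9 + 1  ⟹  1 = (14)·186 + (-19)·137
So (-19)·137 ≡ 1 (mod 186), i.e. 137^(-1) ≡ -19 ≡ 167 (mod 186).
Check: 137 × 167 = 22879 ≡ 1 (mod 186)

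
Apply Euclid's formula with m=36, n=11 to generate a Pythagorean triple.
(1175, 792, 1417)

Euclid's formula: a = m² - n², b = 2mn, c = m² + n²
m = 36, n = 11
a = 36² - 11² = 1296 - 121 = 1175
b = 2 × 36 × 11 = 792
c = 36² + 11² = 1296 + 121 = 1417
Verification: 1175² + 792² = 1380625 + 627264 = 2007889 = 1417² ✓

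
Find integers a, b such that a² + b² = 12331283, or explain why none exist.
Not possible

Factorization: 12331283 = 41 × 67^3
By Fermat: n is sum of two squares iff every prime p ≡ 3 (mod 4) appears to even power.
Prime(s) ≡ 3 (mod 4) with odd exponent: [(67, 3)]
Therefore 12331283 cannot be expressed as a² + b².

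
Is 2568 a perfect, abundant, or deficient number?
abundant

Proper divisors of 2568: sum = 1 + 2 + 3 + 4 + 6 + 8 + 12 + 24 + 107 + 214 + 321 + 428 + 642 + 856 + 1284 = 3912
Since 3912 > 2568, 2568 is abundant.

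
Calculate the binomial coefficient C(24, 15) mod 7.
2

Using Lucas' theorem:
Write n=24 and k=15 in base 7:
n in base 7: [3, 3]
k in base 7: [2, 1]
C(24,15) mod 7 = ∏ C(n_i, k_i) mod 7
Digit binomials (mod 7): C(3,2) = 3; C(3,1) = 3
Product: 3 × 3 = 9 ≡ 2 (mod 7)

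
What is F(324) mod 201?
183

Matrix identity: Q^n = [[F_(n+1), F_n], [F_n, F_(n-1)]] with Q = [[1,1],[1,0]].
n = 324 = 101000100₂. Square-and-multiply, entries mod 201:
Q^1 = [[1,1],[1,0]]
Q^2 = (Q^1)² = [[2,1],[1,1]]
Q^5 = (Q^2)²·Q = [[8,5],[5,3]]
Q^10 = (Q^5)² = [[89,55],[55,34]]
Q^20 = (Q^10)² = [[92,132],[132,161]]
Q^40 = (Q^20)² = [[160,30],[30,130]]
Q^81 = (Q^40)²·Q = [[25,169],[169,57]]
Q^162 = (Q^81)² = [[41,190],[190,52]]
Q^324 = (Q^162)² = [[194,183],[183,11]]
F_324 mod 201 = Q^324[0][1] = 183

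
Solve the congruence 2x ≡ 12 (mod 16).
x ≡ 6 (mod 8)

gcd(2, 16) = 2, which divides 12, so solutions exist.
Divide through by 2: x ≡ 6 (mod 8).
The coefficient of x is now 1, so x ≡ 6 (mod 8).
Check: 2 × 6 = 12 ≡ 12 (mod 16).
x ≡ 6 (mod 8), giving 2 solutions mod 16.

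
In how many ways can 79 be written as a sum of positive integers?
13848650

p(n) counts ways to write n as a sum of positive integers (order ignored).
Euler's pentagonal recurrence: p(k) = p(k-1) + p(k-2) - p(k-5) - p(k-7) + p(k-12) + p(k-15) - ... (offsets j(3j∓1)/2, signs ++--, p(0)=1, p(<0)=0).
DP table for k = 0..78: p(0)=1, p(1)=1, p(2)=2, p(3)=3, p(4)=5, p(5)=7, p(6)=11, p(7)=15, p(8)=22, p(9)=30, p(10)=42, p(11)=56, p(12)=77, p(13)=101, p(14)=135, p(15)=176, p(16)=231, p(17)=297, p(18)=385, p(19)=490, p(20)=627, p(21)=792, p(22)=1002, p(23)=1255, p(24)=1575, p(25)=1958, p(26)=2436, p(27)=3010, p(28)=3718, p(29)=4565, p(30)=5604, p(31)=6842, p(32)=8349, p(33)=10143, p(34)=12310, p(35)=14883, p(36)=17977, p(37)=21637, p(38)=26015, p(39)=31185, p(40)=37338, p(41)=44583, p(42)=53174, p(43)=63261, p(44)=75175, p(45)=89134, p(46)=105558, p(47)=124754, p(48)=147273, p(49)=173525, p(50)=204226, p(51)=239943, p(52)=281589, p(53)=329931, p(54)=386155, p(55)=451276, p(56)=526823, p(57)=614154, p(58)=715220, p(59)=831820, p(60)=966467, p(61)=1121505, p(62)=1300156, p(63)=1505499, p(64)=1741630, p(65)=2012558, p(66)=2323520, p(67)=2679689, p(68)=3087735, p(69)=3554345, p(70)=4087968, p(71)=4697205, p(72)=5392783, p(73)=6185689, p(74)=7089500, p(75)=8118264, p(76)=9289091, p(77)=10619863, p(78)=12132164.
Final step: p(79) = p(78) + p(77) - p(74) - p(72) + p(67) + p(64) - p(57) - p(53) + p(44) + p(39) - p(28) - p(22) + p(9) + p(2)
= 12132164 + 10619863 - 7089500 - 5392783 + 2679689 + 1741630 - 614154 - 329931 + 75175 + 31185 - 3718 - 1002 + 30 + 2
= 13848650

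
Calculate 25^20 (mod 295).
20

Repeated squaring. Binary of 20 = 10100.
25^1 ≡ 25 (mod 295); 25^2 ≡ 35 (mod 295); 25^4 ≡ 45 (mod 295); 25^8 ≡ 255 (mod 295); 25^16 ≡ 125 (mod 295)
25^20 = 25^4 × 25^16 ≡ 20 (mod 295)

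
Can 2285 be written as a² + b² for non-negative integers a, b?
13² + 46² (a=13, b=46)

Factorization: 2285 = 5 × 457
By Fermat: n is sum of two squares iff every prime p ≡ 3 (mod 4) appears to even power.
All primes ≡ 3 (mod 4) appear to even power.
Search a = 0, 1, 2, … for 2285 - a² a perfect square: first hit at a = 13: 2285 - 169 = 2116 = 46².
2285 = 13² + 46² = 169 + 2116 ✓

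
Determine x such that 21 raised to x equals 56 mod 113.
92

Baby-step giant-step with step n = ⌈√113⌉ = 11.
Baby steps 21^j mod 113 (j:value) for j=0..10: 0:1, 1:21, 2:102, 3:108, 4:8, 5:55, 6:25, 7:73, 8:64, 9:101, 10:87.
Giant-step multiplier: 21^(-11) ≡ 21^(112-11) = 21^101 ≡ 6 (mod 113).
Giant steps γ_i = 56·6^i mod 113: γ_0=56, γ_1=110, γ_2=95, γ_3=5, γ_4=30, γ_5=67, γ_6=63, γ_7=39, γ_8=8 (in table at j=4).
x = i·n + j = 8·11 + 4 = 92.
Check: 21^92 ≡ 56 (mod 113).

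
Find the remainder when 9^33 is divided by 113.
50

Repeated squaring. Binary of 33 = 100001.
9^1 ≡ 9 (mod 113); 9^2 ≡ 81 (mod 113); 9^4 ≡ 7 (mod 113); 9^8 ≡ 49 (mod 113); 9^16 ≡ 28 (mod 113); 9^32 ≡ 106 (mod 113)
9^33 = 9^1 × 9^32 ≡ 50 (mod 113)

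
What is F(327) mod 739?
453

Matrix identity: Q^n = [[F_(n+1), F_n], [F_n, F_(n-1)]] with Q = [[1,1],[1,0]].
n = 327 = 101000111₂. Square-and-multiply, entries mod 739:
Q^1 = [[1,1],[1,0]]
Q^2 = (Q^1)² = [[2,1],[1,1]]
Q^5 = (Q^2)²·Q = [[8,5],[5,3]]
Q^10 = (Q^5)² = [[89,55],[55,34]]
Q^20 = (Q^10)² = [[600,114],[114,486]]
Q^40 = (Q^20)² = [[540,391],[391,149]]
Q^81 = (Q^40)²·Q = [[6,342],[342,403]]
Q^163 = (Q^81)²·Q = [[445,238],[238,207]]
Q^327 = (Q^163)²·Q = [[439,453],[453,725]]
F_327 mod 739 = Q^327[0][1] = 453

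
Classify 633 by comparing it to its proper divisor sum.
deficient

Proper divisors of 633: sum = 1 + 3 + 211 = 215
Since 215 < 633, 633 is deficient.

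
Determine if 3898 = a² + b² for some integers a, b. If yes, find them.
33² + 53² (a=33, b=53)

Factorization: 3898 = 2 × 1949
By Fermat: n is sum of two squares iff every prime p ≡ 3 (mod 4) appears to even power.
All primes ≡ 3 (mod 4) appear to even power.
Search a = 0, 1, 2, … for 3898 - a² a perfect square: first hit at a = 33: 3898 - 1089 = 2809 = 53².
3898 = 33² + 53² = 1089 + 2809 ✓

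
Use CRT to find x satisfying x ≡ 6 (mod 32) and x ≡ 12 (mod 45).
102

Using Chinese Remainder Theorem:
M = 32 × 45 = 1440
M1 = 45, M2 = 32
y1 = 45^(-1) mod 32 = 5
y2 = 32^(-1) mod 45 = 38
x = (6×45×5 + 12×32×38) mod 1440 = 102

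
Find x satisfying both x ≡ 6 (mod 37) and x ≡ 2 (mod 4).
6

Using Chinese Remainder Theorem:
M = 37 × 4 = 148
M1 = 4, M2 = 37
y1 = 4^(-1) mod 37 = 28
y2 = 37^(-1) mod 4 = 1
x = (6×4×28 + 2×37×1) mod 148 = 6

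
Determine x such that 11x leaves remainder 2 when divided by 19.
x ≡ 14 (mod 19)

gcd(11, 19) = 1, which divides 2, so solutions exist.
Find 11^(-1) mod 19 by the extended Euclidean algorithm:
19 = 1 × 11 + 8  ⟹  8 = (1)·19 + (-1)·11
11 = 1 × 8 + 3  ⟹  3 = (-1)·19 + (2)·11
8 = 2 × 3 + 2  ⟹  2 = (3)·19 + (-5)·11
3 = 1 × 2 + 1  ⟹  1 = (-4)·19 + (7)·11
So (7)·11 ≡ 1 (mod 19), i.e. 11^(-1) ≡ 7 (mod 19).
x ≡ 7 × 2 = 14 ≡ 14 (mod 19).
Check: 11 × 14 = 154 ≡ 2 (mod 19).
Unique solution: x ≡ 14 (mod 19)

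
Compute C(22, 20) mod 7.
0

Using Lucas' theorem:
Write n=22 and k=20 in base 7:
n in base 7: [3, 1]
k in base 7: [2, 6]
C(22,20) mod 7 = ∏ C(n_i, k_i) mod 7
Digit binomials (mod 7): C(3,2) = 3; C(1,6) = 0 (k_i > n_i)
Product: 3 × 0 = 0 ≡ 0 (mod 7)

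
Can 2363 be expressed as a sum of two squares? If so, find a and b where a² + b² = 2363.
Not possible

Factorization: 2363 = 17 × 139
By Fermat: n is sum of two squares iff every prime p ≡ 3 (mod 4) appears to even power.
Prime(s) ≡ 3 (mod 4) with odd exponent: [(139, 1)]
Therefore 2363 cannot be expressed as a² + b².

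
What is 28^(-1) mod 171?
55

gcd(28, 171) = 1, so the inverse exists.
Extended Euclidean algorithm on (171, 28):
171 = 6 × 28 + 3  ⟹  3 = (1)·171 + (-6)·28
28 = 9 × 3 + 1  ⟹  1 = (-9)·171 + (55)·28
So (55)·28 ≡ 1 (mod 171), i.e. 28^(-1) ≡ 55 (mod 171).
Check: 28 × 55 = 1540 ≡ 1 (mod 171)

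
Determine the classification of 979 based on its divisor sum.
deficient

Proper divisors of 979: sum = 1 + 11 + 89 = 101
Since 101 < 979, 979 is deficient.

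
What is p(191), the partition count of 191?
1820701100652

p(n) counts ways to write n as a sum of positive integers (order ignored).
Euler's pentagonal recurrence: p(k) = p(k-1) + p(k-2) - p(k-5) - p(k-7) + p(k-12) + p(k-15) - ... (offsets j(3j∓1)/2, signs ++--, p(0)=1, p(<0)=0).
DP table for k = 0..190: p(0)=1, p(1)=1, p(2)=2, p(3)=3, p(4)=5, p(5)=7, p(6)=11, p(7)=15, p(8)=22, p(9)=30, p(10)=42, p(11)=56, p(12)=77, p(13)=101, p(14)=135, p(15)=176, p(16)=231, p(17)=297, p(18)=385, p(19)=490, p(20)=627, p(21)=792, p(22)=1002, p(23)=1255, p(24)=1575, p(25)=1958, p(26)=2436, p(27)=3010, p(28)=3718, p(29)=4565, p(30)=5604, p(31)=6842, p(32)=8349, p(33)=10143, p(34)=12310, p(35)=14883, p(36)=17977, p(37)=21637, p(38)=26015, p(39)=31185, p(40)=37338, p(41)=44583, p(42)=53174, p(43)=63261, p(44)=75175, p(45)=89134, p(46)=105558, p(47)=124754, p(48)=147273, p(49)=173525, p(50)=204226, p(51)=239943, p(52)=281589, p(53)=329931, p(54)=386155, p(55)=451276, p(56)=526823, p(57)=614154, p(58)=715220, p(59)=831820, p(60)=966467, p(61)=1121505, p(62)=1300156, p(63)=1505499, p(64)=1741630, p(65)=2012558, p(66)=2323520, p(67)=2679689, p(68)=3087735, p(69)=3554345, p(70)=4087968, p(71)=4697205, p(72)=5392783, p(73)=6185689, p(74)=7089500, p(75)=8118264, p(76)=9289091, p(77)=10619863, p(78)=12132164, p(79)=13848650, p(80)=15796476, p(81)=18004327, p(82)=20506255, p(83)=23338469, p(84)=26543660, p(85)=30167357, p(86)=34262962, p(87)=38887673, p(88)=44108109, p(89)=49995925, p(90)=56634173, p(91)=64112359, p(92)=72533807, p(93)=82010177, p(94)=92669720, p(95)=104651419, p(96)=118114304, p(97)=133230930, p(98)=150198136, p(99)=169229875, p(100)=190569292, p(101)=214481126, p(102)=241265379, p(103)=271248950, p(104)=304801365, p(105)=342325709, p(106)=384276336, p(107)=431149389, p(108)=483502844, p(109)=541946240, p(110)=607163746, p(111)=679903203, p(112)=761002156, p(113)=851376628, p(114)=952050665, p(115)=1064144451, p(116)=1188908248, p(117)=1327710076, p(118)=1482074143, p(119)=1653668665, p(120)=1844349560, p(121)=2056148051, p(122)=2291320912, p(123)=2552338241, p(124)=2841940500, p(125)=3163127352, p(126)=3519222692, p(127)=3913864295, p(128)=4351078600, p(129)=4835271870, p(130)=5371315400, p(131)=5964539504, p(132)=6620830889, p(133)=7346629512, p(134)=8149040695, p(135)=9035836076, p(136)=10015581680, p(137)=11097645016, p(138)=12292341831, p(139)=13610949895, p(140)=15065878135, p(141)=16670689208, p(142)=18440293320, p(143)=20390982757, p(144)=22540654445, p(145)=24908858009, p(146)=27517052599, p(147)=30388671978, p(148)=33549419497, p(149)=37027355200, p(150)=40853235313, p(151)=45060624582, p(152)=49686288421, p(153)=54770336324, p(154)=60356673280, p(155)=66493182097, p(156)=73232243759, p(157)=80630964769, p(158)=88751778802, p(159)=97662728555, p(160)=107438159466, p(161)=118159068427, p(162)=129913904637, p(163)=142798995930, p(164)=156919475295, p(165)=172389800255, p(166)=189334822579, p(167)=207890420102, p(168)=228204732751, p(169)=250438925115, p(170)=274768617130, p(171)=301384802048, p(172)=330495499613, p(173)=362326859895, p(174)=397125074750, p(175)=435157697830, p(176)=476715857290, p(177)=522115831195, p(178)=571701605655, p(179)=625846753120, p(180)=684957390936, p(181)=749474411781, p(182)=819876908323, p(183)=896684817527, p(184)=980462880430, p(185)=1071823774337, p(186)=1171432692373, p(187)=1280011042268, p(188)=1398341745571, p(189)=1527273599625, p(190)=1667727404093.
Final step: p(191) = p(190) + p(189) - p(186) - p(184) + p(179) + p(176) - p(169) - p(165) + p(156) + p(151) - p(140) - p(134) + p(121) + p(114) - p(99) - p(91) + p(74) + p(65) - p(46) - p(36) + p(15) + p(4)
= 1667727404093 + 1527273599625 - 1171432692373 - 980462880430 + 625846753120 + 476715857290 - 250438925115 - 172389800255 + 73232243759 + 45060624582 - 15065878135 - 8149040695 + 2056148051 + 952050665 - 169229875 - 64112359 + 7089500 + 2012558 - 105558 - 17977 + 176 + 5
= 1820701100652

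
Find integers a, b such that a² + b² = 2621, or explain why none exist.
11² + 50² (a=11, b=50)

Factorization: 2621 = 2621
By Fermat: n is sum of two squares iff every prime p ≡ 3 (mod 4) appears to even power.
All primes ≡ 3 (mod 4) appear to even power.
Search a = 0, 1, 2, … for 2621 - a² a perfect square: first hit at a = 11: 2621 - 121 = 2500 = 50².
2621 = 11² + 50² = 121 + 2500 ✓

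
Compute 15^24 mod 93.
33

Repeated squaring. Binary of 24 = 11000.
15^1 ≡ 15 (mod 93); 15^2 ≡ 39 (mod 93); 15^4 ≡ 33 (mod 93); 15^8 ≡ 66 (mod 93); 15^16 ≡ 78 (mod 93)
15^24 = 15^8 × 15^16 ≡ 33 (mod 93)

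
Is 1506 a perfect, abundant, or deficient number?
abundant

Proper divisors of 1506: sum = 1 + 2 + 3 + 6 + 251 + 502 + 753 = 1518
Since 1518 > 1506, 1506 is abundant.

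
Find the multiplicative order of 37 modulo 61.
20

61 is prime, so ord(37) divides φ(61) = 60.
Divisors of 60: 1, 2, 3, 4, 5, 6, 10, 12, 15, 20, 30, 60.
Repeated squaring: 37^1 ≡ 37, 37^2 ≡ 27, 37^4 ≡ 58, 37^8 ≡ 9, 37^16 ≡ 20, 37^32 ≡ 34 (mod 61).
Test 37^d mod 61 for each divisor d in increasing order:
37^1 ≡ 37
37^2 ≡ 27
37^3 = 37^2·37^1 ≡ 23
37^4 ≡ 58
37^5 = 37^4·37^1 ≡ 11
37^6 = 37^4·37^2 ≡ 41
37^10 = 37^8·37^2 ≡ 60
37^12 = 37^8·37^4 ≡ 34
37^15 = 37^8·37^4·37^2·37^1 ≡ 50
37^20 = 37^16·37^4 ≡ 1  ← first divisor giving 1
The order is 20.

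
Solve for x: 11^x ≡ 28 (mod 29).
14

Baby-step giant-step with step n = ⌈√29⌉ = 6.
Baby steps 11^j mod 29 (j:value) for j=0..5: 0:1, 1:11, 2:5, 3:26, 4:25, 5:14.
Giant-step multiplier: 11^(-6) ≡ 11^(28-6) = 11^22 ≡ 13 (mod 29).
Giant steps γ_i = 28·13^i mod 29: γ_0=28, γ_1=16, γ_2=5 (in table at j=2).
x = i·n + j = 2·6 + 2 = 14.
Check: 11^14 ≡ 28 (mod 29).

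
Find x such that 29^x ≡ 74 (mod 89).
81

Baby-step giant-step with step n = ⌈√89⌉ = 10.
Baby steps 29^j mod 89 (j:value) for j=0..9: 0:1, 1:29, 2:40, 3:3, 4:87, 5:31, 6:9, 7:83, 8:4, 9:27.
Giant-step multiplier: 29^(-10) ≡ 29^(88-10) = 29^78 ≡ 84 (mod 89).
Giant steps γ_i = 74·84^i mod 89: γ_0=74, γ_1=75, γ_2=70, γ_3=6, γ_4=59, γ_5=61, γ_6=51, γ_7=12, γ_8=29 (in table at j=1).
x = i·n + j = 8·10 + 1 = 81.
Check: 29^81 ≡ 74 (mod 89).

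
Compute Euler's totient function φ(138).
44

138 = 2 × 3 × 23
φ(n) = n × ∏(1 - 1/p) for each prime p dividing n
φ(138) = 138 × (1 - 1/2) × (1 - 1/3) × (1 - 1/23) = 44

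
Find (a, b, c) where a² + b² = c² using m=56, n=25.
(2511, 2800, 3761)

Euclid's formula: a = m² - n², b = 2mn, c = m² + n²
m = 56, n = 25
a = 56² - 25² = 3136 - 625 = 2511
b = 2 × 56 × 25 = 2800
c = 56² + 25² = 3136 + 625 = 3761
Verification: 2511² + 2800² = 6305121 + 7840000 = 14145121 = 3761² ✓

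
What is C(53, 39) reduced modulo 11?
6

Using Lucas' theorem:
Write n=53 and k=39 in base 11:
n in base 11: [4, 9]
k in base 11: [3, 6]
C(53,39) mod 11 = ∏ C(n_i, k_i) mod 11
Digit binomials (mod 11): C(4,3) = 4; C(9,6) = 84 ≡ 7
Product: 4 × 7 = 28 ≡ 6 (mod 11)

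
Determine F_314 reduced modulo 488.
377

Matrix identity: Q^n = [[F_(n+1), F_n], [F_n, F_(n-1)]] with Q = [[1,1],[1,0]].
n = 314 = 100111010₂. Square-and-multiply, entries mod 488:
Q^1 = [[1,1],[1,0]]
Q^2 = (Q^1)² = [[2,1],[1,1]]
Q^4 = (Q^2)² = [[5,3],[3,2]]
Q^9 = (Q^4)²·Q = [[55,34],[34,21]]
Q^19 = (Q^9)²·Q = [[421,277],[277,144]]
Q^39 = (Q^19)²·Q = [[67,210],[210,345]]
Q^78 = (Q^39)² = [[277,144],[144,133]]
Q^157 = (Q^78)²·Q = [[345,353],[353,480]]
Q^314 = (Q^157)² = [[122,377],[377,233]]
F_314 mod 488 = Q^314[0][1] = 377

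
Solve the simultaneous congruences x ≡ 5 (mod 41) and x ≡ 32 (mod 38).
374

Using Chinese Remainder Theorem:
M = 41 × 38 = 1558
M1 = 38, M2 = 41
y1 = 38^(-1) mod 41 = 27
y2 = 41^(-1) mod 38 = 13
x = (5×38×27 + 32×41×13) mod 1558 = 374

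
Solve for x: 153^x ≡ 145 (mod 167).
33

Baby-step giant-step with step n = ⌈√167⌉ = 13.
Baby steps 153^j mod 167 (j:value) for j=0..12: 0:1, 1:153, 2:29, 3:95, 4:6, 5:83, 6:7, 7:69, 8:36, 9:164, 10:42, 11:80, 12:49.
Giant-step multiplier: 153^(-13) ≡ 153^(166-13) = 153^153 ≡ 102 (mod 167).
Giant steps γ_i = 145·102^i mod 167: γ_0=145, γ_1=94, γ_2=69 (in table at j=7).
x = i·n + j = 2·13 + 7 = 33.
Check: 153^33 ≡ 145 (mod 167).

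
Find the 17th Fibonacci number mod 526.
19

Matrix identity: Q^n = [[F_(n+1), F_n], [F_n, F_(n-1)]] with Q = [[1,1],[1,0]].
n = 17 = 10001₂. Square-and-multiply, entries mod 526:
Q^1 = [[1,1],[1,0]]
Q^2 = (Q^1)² = [[2,1],[1,1]]
Q^4 = (Q^2)² = [[5,3],[3,2]]
Q^8 = (Q^4)² = [[34,21],[21,13]]
Q^17 = (Q^8)²·Q = [[480,19],[19,461]]
F_17 mod 526 = Q^17[0][1] = 19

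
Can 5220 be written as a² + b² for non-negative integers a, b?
6² + 72² (a=6, b=72)

Factorization: 5220 = 2^2 × 3^2 × 5 × 29
By Fermat: n is sum of two squares iff every prime p ≡ 3 (mod 4) appears to even power.
All primes ≡ 3 (mod 4) appear to even power.
Search a = 0, 1, 2, … for 5220 - a² a perfect square: first hit at a = 6: 5220 - 36 = 5184 = 72².
5220 = 6² + 72² = 36 + 5184 ✓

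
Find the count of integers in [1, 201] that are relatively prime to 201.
132

201 = 3 × 67
φ(n) = n × ∏(1 - 1/p) for each prime p dividing n
φ(201) = 201 × (1 - 1/3) × (1 - 1/67) = 132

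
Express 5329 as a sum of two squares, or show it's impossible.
0² + 73² (a=0, b=73)

Factorization: 5329 = 73^2
By Fermat: n is sum of two squares iff every prime p ≡ 3 (mod 4) appears to even power.
All primes ≡ 3 (mod 4) appear to even power.
Search a = 0, 1, 2, … for 5329 - a² a perfect square: first hit at a = 0: 5329 - 0 = 5329 = 73².
5329 = 0² + 73² = 0 + 5329 ✓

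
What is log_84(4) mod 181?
74

Baby-step giant-step with step n = ⌈√181⌉ = 14.
Baby steps 84^j mod 181 (j:value) for j=0..13: 0:1, 1:84, 2:178, 3:110, 4:9, 5:32, 6:154, 7:85, 8:81, 9:107, 10:119, 11:41, 12:5, 13:58.
Giant-step multiplier: 84^(-14) ≡ 84^(180-14) = 84^166 ≡ 12 (mod 181).
Giant steps γ_i = 4·12^i mod 181: γ_0=4, γ_1=48, γ_2=33, γ_3=34, γ_4=46, γ_5=9 (in table at j=4).
x = i·n + j = 5·14 + 4 = 74.
Check: 84^74 ≡ 4 (mod 181).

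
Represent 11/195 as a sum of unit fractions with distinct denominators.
1/18 + 1/1170

Greedy algorithm:
11/195: ceiling(195/11) = 18, use 1/18
1/1170: ceiling(1170/1) = 1170, use 1/1170
Result: 11/195 = 1/18 + 1/1170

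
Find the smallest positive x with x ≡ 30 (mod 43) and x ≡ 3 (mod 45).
1578

Using Chinese Remainder Theorem:
M = 43 × 45 = 1935
M1 = 45, M2 = 43
y1 = 45^(-1) mod 43 = 22
y2 = 43^(-1) mod 45 = 22
x = (30×45×22 + 3×43×22) mod 1935 = 1578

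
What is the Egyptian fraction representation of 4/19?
1/5 + 1/95

Greedy algorithm:
4/19: ceiling(19/4) = 5, use 1/5
1/95: ceiling(95/1) = 95, use 1/95
Result: 4/19 = 1/5 + 1/95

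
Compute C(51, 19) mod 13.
3

Using Lucas' theorem:
Write n=51 and k=19 in base 13:
n in base 13: [3, 12]
k in base 13: [1, 6]
C(51,19) mod 13 = ∏ C(n_i, k_i) mod 13
Digit binomials (mod 13): C(3,1) = 3; C(12,6) = 924 ≡ 1
Product: 3 × 1 = 3 ≡ 3 (mod 13)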